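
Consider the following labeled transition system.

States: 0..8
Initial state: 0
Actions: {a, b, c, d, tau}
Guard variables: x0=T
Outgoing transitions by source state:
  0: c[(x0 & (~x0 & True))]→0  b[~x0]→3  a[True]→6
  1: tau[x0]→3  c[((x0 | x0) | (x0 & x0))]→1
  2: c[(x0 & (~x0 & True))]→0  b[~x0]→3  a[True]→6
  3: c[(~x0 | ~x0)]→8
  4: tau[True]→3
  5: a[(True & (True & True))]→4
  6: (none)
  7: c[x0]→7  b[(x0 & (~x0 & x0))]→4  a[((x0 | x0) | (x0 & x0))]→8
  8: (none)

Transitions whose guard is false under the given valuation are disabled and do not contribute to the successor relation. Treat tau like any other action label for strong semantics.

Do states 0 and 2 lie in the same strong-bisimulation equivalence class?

Answer: BISIMILAR

Working:
Bisimulation quotient by refinement:
  round 0: {{0,1,2,3,4,5,6,7,8}}
  round 1: {{0,2,5},{1},{3,6,8},{4},{7}}
  round 2: {{0,2},{1},{3,6,8},{4},{5},{7}}
6 equivalence class(es) (converged in 3)
[0]={0,2}  [2]={0,2}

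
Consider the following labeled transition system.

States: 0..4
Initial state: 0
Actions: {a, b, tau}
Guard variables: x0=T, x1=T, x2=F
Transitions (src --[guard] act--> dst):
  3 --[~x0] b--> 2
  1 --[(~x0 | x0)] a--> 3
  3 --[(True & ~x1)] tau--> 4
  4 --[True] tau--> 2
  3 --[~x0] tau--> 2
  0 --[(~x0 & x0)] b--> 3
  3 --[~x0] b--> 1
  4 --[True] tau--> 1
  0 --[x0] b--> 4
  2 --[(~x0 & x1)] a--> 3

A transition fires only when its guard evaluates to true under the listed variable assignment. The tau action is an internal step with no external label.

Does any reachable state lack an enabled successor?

Reachable = {0,1,2,3,4}
  0: b→4  [deg 1]
  1: a→3  [deg 1]
  2: ∅  [no exit]
  3: ∅  [no exit]
  4: tau→1  tau→2  [deg 2]
Path to 2: b·tau

Answer: DEADLOCK at state 2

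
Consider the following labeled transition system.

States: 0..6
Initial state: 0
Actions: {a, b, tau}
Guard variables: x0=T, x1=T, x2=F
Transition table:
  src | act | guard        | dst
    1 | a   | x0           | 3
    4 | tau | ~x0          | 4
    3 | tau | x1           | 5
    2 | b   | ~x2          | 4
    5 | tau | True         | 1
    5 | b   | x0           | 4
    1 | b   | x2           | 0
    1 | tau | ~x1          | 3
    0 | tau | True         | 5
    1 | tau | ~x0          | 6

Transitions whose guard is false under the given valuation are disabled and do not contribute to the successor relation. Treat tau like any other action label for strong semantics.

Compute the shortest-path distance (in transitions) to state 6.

Breadth-first toward 6:
  L0 = {0}
  L1 = {5}
  L2 = {1,4}
  L3 = {3}
6 never appears.

Answer: UNREACHABLE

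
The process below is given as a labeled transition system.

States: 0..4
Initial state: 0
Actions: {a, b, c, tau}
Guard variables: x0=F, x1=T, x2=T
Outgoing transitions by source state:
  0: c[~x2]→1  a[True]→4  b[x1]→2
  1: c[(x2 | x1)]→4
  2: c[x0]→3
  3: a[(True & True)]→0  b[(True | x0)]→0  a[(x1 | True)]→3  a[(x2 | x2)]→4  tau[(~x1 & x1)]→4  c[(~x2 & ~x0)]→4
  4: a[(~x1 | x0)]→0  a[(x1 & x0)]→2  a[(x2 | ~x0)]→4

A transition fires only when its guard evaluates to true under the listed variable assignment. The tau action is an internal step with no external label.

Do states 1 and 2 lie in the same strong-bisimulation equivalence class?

Compute ~ classes (split until stable):
  P[0] = {{0,1,2,3,4}}
  P[1] = {{0,3},{1},{2},{4}}
  P[2] = {{0},{1},{2},{3},{4}}
Fixed point at round 3; 5 class(es).
class of 1: {1}; class of 2: {2}

Answer: NOT BISIMILAR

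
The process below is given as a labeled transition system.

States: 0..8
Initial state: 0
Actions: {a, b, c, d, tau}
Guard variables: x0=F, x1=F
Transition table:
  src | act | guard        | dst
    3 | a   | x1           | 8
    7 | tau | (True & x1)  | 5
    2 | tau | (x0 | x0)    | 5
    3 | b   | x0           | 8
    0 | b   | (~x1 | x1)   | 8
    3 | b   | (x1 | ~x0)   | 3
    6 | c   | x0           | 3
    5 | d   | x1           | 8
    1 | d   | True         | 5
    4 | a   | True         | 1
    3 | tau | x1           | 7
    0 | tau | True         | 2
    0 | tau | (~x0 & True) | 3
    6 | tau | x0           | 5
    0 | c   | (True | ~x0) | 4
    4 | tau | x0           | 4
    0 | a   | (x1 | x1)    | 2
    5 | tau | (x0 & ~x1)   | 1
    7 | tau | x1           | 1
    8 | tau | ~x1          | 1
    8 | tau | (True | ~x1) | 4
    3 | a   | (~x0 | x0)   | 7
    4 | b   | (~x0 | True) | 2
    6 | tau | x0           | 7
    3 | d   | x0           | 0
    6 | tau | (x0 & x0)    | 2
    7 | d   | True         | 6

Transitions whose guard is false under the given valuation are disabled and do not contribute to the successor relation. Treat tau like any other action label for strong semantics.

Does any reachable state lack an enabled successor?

R = {0,1,2,3,4,5,6,7,8}
  0: b→8  c→4  tau→2  tau→3  [deg 4]
  1: d→5  [deg 1]
  2: ∅  [no exit]
  3: a→7  b→3  [deg 2]
  4: a→1  b→2  [deg 2]
  5: ∅  [no exit]
  6: ∅  [no exit]
  7: d→6  [deg 1]
  8: tau→1  tau→4  [deg 2]
trace reaching 2: tau

Answer: DEADLOCK at state 2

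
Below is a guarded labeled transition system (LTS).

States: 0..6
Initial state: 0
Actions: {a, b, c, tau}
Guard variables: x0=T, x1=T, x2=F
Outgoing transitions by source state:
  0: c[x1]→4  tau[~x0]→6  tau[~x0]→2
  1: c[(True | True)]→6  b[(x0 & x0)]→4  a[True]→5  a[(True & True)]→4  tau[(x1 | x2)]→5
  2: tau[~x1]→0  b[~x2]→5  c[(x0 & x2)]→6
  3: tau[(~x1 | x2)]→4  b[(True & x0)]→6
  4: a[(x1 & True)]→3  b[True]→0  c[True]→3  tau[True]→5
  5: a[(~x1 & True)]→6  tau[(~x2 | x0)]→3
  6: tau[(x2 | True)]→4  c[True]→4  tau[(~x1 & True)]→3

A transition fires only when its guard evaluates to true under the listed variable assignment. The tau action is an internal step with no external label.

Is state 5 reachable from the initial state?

15 transition(s) survive guard evaluation.
L0 = {0}
L1 = {4}  now seen {0,4}
L2 = {3,5}  now seen {0,3,4,5}
L3 = {6}  now seen {0,3,4,5,6}
Reach set: {0,3,4,5,6}
Path to 5: c·tau

Answer: REACHABLE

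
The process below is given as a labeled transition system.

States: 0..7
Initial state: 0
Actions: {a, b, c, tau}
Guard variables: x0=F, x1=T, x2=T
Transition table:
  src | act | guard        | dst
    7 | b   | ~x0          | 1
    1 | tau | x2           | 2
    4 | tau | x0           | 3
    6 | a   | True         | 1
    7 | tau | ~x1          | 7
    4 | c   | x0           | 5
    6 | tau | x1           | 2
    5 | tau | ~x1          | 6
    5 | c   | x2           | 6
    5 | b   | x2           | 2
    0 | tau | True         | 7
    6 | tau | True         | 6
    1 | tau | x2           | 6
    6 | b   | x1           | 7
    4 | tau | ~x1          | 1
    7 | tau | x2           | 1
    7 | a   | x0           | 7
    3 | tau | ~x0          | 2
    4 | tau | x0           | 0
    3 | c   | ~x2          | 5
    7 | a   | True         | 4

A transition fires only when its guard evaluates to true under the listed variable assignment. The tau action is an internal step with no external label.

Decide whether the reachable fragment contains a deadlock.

Answer: DEADLOCK at state 2

Working:
Reachable = {0,1,2,4,6,7}
  0: tau→7  [1 exit(s)]
  1: tau→2  tau→6  [2 exit(s)]
  2: ∅  [deadlock]
  4: ∅  [deadlock]
  6: a→1  b→7  tau→2  tau→6  [4 exit(s)]
  7: a→4  b→1  tau→1  [3 exit(s)]
witness 2: tau·b·tau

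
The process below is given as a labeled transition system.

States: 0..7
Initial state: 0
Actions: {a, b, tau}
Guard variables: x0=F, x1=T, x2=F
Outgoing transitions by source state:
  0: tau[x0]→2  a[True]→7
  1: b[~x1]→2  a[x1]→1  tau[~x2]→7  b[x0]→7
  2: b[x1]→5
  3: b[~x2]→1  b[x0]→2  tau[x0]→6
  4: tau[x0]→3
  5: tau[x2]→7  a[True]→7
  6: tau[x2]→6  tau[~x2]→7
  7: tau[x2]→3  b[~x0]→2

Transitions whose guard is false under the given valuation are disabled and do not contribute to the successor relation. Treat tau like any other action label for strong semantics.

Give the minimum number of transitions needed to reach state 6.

Layered search for 6:
  Layer 0: {0}
  Layer 1: {7}
  Layer 2: {2}
  Layer 3: {5}
6 never appears.

Answer: UNREACHABLE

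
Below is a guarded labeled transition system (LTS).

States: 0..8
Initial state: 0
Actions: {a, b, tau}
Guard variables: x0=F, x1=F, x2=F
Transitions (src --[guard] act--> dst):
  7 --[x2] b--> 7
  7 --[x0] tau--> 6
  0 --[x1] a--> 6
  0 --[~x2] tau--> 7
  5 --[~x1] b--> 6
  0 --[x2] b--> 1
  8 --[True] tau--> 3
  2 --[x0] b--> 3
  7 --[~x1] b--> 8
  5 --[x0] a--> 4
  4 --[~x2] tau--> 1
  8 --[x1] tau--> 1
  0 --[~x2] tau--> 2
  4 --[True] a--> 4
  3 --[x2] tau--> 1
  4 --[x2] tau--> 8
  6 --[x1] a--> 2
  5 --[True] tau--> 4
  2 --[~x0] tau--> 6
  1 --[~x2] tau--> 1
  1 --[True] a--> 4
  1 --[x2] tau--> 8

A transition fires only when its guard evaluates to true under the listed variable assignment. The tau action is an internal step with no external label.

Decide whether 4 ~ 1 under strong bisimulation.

Answer: BISIMILAR

Analysis:
Bisimulation quotient by refinement:
  π0 = {{0,1,2,3,4,5,6,7,8}}
  π1 = {{0,2,8},{1,4},{3,6},{5},{7}}
  π2 = {{0},{1,4},{2,8},{3,6},{5},{7}}
6 equivalence class(es) (converged in 3)
class of 4: {1,4}; class of 1: {1,4}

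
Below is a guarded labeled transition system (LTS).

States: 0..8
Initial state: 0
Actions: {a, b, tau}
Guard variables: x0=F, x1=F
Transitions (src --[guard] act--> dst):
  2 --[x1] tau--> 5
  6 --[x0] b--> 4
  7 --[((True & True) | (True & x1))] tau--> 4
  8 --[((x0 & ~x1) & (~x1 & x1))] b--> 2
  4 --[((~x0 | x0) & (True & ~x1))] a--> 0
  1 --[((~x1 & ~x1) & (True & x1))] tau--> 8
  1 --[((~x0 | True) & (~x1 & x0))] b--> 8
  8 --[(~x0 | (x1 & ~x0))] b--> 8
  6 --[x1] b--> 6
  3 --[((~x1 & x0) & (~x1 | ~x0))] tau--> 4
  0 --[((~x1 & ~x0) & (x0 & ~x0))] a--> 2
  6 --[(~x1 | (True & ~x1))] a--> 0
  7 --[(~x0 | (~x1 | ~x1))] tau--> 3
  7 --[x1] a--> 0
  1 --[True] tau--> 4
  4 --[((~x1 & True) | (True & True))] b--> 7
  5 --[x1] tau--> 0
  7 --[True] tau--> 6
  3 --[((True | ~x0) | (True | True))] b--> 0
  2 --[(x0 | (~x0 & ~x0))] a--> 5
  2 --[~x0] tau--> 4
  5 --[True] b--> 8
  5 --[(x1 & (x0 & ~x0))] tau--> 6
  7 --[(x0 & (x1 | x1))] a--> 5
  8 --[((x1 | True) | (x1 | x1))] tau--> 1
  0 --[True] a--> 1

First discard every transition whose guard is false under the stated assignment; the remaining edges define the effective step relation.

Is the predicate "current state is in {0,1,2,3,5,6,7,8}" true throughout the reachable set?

Answer: INVARIANT VIOLATED at state 4

Working:
Inv-set: {0,1,2,3,5,6,7,8}
R = {0,1,3,4,6,7}
  0: ✓
  1: ✓
  3: ✓
  4: ✗ unsafe
  6: ✓
  7: ✓
reach 4 via a·tau — violates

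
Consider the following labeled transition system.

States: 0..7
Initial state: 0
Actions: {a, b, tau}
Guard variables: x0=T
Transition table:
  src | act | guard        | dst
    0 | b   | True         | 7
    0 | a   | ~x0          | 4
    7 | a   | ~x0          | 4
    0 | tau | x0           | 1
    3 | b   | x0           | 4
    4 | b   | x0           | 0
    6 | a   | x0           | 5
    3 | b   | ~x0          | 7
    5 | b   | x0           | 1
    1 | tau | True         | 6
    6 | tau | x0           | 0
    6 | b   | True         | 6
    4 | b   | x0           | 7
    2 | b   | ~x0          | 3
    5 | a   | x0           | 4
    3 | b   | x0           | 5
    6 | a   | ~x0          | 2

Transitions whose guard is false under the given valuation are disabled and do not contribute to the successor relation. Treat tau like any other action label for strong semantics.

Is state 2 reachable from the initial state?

Answer: UNREACHABLE

Working:
Guard filter leaves 12 enabled edge(s).
depth 0: {0}
depth 1: {1,7}  cumulative {0,1,7}
depth 2: {6}  cumulative {0,1,6,7}
depth 3: {5}  cumulative {0,1,5,6,7}
depth 4: {4}  cumulative {0,1,4,5,6,7}
Reachable = {0,1,4,5,6,7}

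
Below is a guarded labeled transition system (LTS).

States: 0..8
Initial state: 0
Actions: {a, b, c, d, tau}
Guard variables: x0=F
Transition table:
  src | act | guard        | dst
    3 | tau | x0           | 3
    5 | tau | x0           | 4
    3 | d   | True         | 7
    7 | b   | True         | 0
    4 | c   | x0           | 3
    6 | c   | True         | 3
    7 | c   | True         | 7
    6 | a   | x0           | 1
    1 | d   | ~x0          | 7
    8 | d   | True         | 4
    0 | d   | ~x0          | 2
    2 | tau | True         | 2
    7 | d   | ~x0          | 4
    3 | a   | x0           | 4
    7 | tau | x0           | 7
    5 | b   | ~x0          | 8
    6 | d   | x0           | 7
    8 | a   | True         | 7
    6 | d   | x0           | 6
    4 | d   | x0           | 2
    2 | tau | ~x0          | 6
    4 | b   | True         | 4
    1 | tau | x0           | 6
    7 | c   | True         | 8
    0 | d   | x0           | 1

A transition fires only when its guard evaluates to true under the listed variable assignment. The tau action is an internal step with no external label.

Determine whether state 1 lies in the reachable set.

Answer: UNREACHABLE

Trace:
Guard filter leaves 14 enabled edge(s).
depth 0: {0}
depth 1: {2}  cumulative {0,2}
depth 2: {6}  cumulative {0,2,6}
depth 3: {3}  cumulative {0,2,3,6}
depth 4: {7}  cumulative {0,2,3,6,7}
depth 5: {4,8}  cumulative {0,2,3,4,6,7,8}
Reachable = {0,2,3,4,6,7,8}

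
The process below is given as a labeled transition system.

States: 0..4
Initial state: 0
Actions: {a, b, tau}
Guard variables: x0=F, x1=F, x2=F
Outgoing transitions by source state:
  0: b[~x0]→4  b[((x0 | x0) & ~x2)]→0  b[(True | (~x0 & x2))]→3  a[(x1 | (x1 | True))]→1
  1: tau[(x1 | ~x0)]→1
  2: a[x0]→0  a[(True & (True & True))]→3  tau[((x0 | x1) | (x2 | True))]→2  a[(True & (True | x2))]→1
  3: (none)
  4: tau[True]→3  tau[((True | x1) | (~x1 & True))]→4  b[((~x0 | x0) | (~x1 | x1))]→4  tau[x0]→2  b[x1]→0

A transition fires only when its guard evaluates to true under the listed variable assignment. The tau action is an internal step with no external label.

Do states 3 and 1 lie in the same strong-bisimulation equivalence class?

Refine partition for ~:
  round 0: {{0,1,2,3,4}}
  round 1: {{0},{1},{2},{3},{4}}
Fixed point at round 2; 5 class(es).
class of 3: {3}; class of 1: {1}

Answer: NOT BISIMILAR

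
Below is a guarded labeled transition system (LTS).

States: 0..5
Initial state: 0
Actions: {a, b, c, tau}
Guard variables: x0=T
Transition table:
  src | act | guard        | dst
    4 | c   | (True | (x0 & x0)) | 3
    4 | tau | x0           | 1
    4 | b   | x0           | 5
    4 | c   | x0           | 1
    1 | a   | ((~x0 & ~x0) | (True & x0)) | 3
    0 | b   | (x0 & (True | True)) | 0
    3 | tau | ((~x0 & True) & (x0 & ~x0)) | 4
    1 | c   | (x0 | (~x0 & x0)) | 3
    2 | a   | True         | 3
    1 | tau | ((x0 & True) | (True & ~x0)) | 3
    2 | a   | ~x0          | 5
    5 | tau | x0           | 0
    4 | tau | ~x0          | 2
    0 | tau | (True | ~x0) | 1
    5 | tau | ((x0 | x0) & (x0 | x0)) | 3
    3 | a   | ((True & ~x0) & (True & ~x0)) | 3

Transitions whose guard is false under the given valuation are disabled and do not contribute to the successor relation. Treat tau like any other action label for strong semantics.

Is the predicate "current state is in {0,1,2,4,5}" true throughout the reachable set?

Inv-set: {0,1,2,4,5}
Reach set: {0,1,3}
  0: ok
  1: ok
  3: outside
witness against invariant: tau·a → 3

Answer: INVARIANT VIOLATED at state 3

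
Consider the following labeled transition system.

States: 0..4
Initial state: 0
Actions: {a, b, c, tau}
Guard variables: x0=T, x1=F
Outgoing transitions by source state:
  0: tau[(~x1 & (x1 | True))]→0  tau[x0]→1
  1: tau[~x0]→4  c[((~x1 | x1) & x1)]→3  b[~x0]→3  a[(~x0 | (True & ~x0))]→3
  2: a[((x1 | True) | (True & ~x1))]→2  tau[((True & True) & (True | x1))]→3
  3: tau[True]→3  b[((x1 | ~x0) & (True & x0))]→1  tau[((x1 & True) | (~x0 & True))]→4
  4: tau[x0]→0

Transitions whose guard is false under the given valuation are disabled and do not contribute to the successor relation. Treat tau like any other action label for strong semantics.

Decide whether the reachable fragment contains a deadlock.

Answer: DEADLOCK at state 1

Analysis:
R = {0,1}
  0: tau→0  tau→1  [2 out]
  1: ∅  [STUCK]
Path to 1: tau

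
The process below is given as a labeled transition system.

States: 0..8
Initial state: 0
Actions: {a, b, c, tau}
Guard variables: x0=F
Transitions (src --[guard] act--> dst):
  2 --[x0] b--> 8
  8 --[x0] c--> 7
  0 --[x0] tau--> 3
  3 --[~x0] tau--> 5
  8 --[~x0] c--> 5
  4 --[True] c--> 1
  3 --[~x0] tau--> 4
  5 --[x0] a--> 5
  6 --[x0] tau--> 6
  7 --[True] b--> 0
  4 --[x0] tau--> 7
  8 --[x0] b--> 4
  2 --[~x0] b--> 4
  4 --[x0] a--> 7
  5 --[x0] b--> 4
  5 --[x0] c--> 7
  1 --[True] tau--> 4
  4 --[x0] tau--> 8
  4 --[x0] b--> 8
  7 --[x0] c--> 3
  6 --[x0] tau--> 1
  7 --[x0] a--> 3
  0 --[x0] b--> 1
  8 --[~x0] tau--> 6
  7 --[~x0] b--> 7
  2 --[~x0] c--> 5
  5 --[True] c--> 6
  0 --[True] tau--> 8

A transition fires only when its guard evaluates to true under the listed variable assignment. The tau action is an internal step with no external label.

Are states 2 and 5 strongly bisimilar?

Answer: NOT BISIMILAR

Trace:
Bisimulation quotient by refinement:
  P[0] = {{0,1,2,3,4,5,6,7,8}}
  P[1] = {{0,1,3},{2},{4,5},{6},{7},{8}}
  P[2] = {{0},{1,3},{2},{4},{5},{6},{7},{8}}
  P[3] = {{0},{1},{2},{3},{4},{5},{6},{7},{8}}
9 equivalence class(es) (converged in 4)
class of 2: {2}; class of 5: {5}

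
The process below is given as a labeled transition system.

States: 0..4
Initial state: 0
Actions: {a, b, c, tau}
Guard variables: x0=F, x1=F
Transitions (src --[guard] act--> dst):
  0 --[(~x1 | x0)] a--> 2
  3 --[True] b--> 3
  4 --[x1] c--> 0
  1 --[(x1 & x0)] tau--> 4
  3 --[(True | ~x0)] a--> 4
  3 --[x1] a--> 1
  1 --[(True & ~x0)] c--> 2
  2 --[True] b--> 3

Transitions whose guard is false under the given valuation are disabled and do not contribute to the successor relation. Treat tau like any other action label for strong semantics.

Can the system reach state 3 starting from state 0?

Guard filter leaves 5 enabled edge(s).
Layer 0: {0}
Layer 1: {2}  total {0,2}
Layer 2: {3}  total {0,2,3}
Layer 3: {4}  total {0,2,3,4}
R = {0,2,3,4}
trace reaching 3: a·b

Answer: REACHABLE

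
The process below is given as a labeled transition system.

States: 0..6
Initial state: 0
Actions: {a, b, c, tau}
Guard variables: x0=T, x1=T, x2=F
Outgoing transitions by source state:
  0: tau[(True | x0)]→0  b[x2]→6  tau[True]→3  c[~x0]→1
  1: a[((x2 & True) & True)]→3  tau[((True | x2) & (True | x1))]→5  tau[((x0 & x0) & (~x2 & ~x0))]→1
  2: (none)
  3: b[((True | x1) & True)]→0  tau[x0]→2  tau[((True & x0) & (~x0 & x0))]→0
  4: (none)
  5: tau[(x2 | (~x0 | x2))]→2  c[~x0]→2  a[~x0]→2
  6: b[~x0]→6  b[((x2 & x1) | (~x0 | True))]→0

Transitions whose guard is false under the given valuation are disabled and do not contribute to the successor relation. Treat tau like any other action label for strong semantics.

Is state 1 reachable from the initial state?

Answer: UNREACHABLE

Trace:
After dropping false guards: 6 live edges.
L0 = {0}
L1 = {3}  cumulative {0,3}
L2 = {2}  cumulative {0,2,3}
Reach set: {0,2,3}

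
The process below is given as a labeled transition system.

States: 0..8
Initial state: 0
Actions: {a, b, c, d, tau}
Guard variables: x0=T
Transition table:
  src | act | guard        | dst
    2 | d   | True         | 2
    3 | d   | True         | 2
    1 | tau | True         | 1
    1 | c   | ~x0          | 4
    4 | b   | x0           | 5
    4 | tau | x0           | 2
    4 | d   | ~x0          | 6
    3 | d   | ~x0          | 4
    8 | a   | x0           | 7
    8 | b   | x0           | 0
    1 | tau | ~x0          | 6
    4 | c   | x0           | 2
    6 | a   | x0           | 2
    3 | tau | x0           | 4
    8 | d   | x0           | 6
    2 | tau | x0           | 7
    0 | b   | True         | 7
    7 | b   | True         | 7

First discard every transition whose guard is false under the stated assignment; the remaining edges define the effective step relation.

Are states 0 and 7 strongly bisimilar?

Answer: BISIMILAR

Working:
Refine partition for ~:
  P[0] = {{0,1,2,3,4,5,6,7,8}}
  P[1] = {{0,7},{1},{2,3},{4},{5},{6},{8}}
  P[2] = {{0,7},{1},{2},{3},{4},{5},{6},{8}}
Fixed point at round 3; 8 class(es).
class of 0: {0,7}; class of 7: {0,7}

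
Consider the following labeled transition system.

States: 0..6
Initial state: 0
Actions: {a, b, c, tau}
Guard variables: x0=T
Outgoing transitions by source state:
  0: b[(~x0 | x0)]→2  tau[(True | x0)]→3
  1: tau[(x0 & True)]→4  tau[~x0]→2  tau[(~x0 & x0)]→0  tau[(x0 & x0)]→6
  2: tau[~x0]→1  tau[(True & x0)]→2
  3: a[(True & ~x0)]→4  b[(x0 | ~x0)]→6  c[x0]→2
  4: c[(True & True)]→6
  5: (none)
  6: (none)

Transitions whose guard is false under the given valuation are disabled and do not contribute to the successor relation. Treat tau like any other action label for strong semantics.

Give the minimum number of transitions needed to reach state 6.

Answer: 2

Analysis:
Breadth-first toward 6:
  Layer 0: {0}
  Layer 1: {2,3}
  Layer 2: {6}
6 enters at depth 2; path tau·b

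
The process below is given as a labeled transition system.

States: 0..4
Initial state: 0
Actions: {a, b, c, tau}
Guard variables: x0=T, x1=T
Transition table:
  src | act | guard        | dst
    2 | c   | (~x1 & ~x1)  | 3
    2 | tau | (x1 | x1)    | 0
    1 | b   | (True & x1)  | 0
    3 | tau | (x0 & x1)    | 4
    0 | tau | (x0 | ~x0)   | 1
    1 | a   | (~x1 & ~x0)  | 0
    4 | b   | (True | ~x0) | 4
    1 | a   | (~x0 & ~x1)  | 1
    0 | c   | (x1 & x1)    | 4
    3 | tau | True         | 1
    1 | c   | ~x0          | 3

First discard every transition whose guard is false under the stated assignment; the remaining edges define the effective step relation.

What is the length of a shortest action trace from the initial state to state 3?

Answer: UNREACHABLE

Analysis:
BFS to 3:
  depth 0: {0}
  depth 1: {1,4}
3 never appears.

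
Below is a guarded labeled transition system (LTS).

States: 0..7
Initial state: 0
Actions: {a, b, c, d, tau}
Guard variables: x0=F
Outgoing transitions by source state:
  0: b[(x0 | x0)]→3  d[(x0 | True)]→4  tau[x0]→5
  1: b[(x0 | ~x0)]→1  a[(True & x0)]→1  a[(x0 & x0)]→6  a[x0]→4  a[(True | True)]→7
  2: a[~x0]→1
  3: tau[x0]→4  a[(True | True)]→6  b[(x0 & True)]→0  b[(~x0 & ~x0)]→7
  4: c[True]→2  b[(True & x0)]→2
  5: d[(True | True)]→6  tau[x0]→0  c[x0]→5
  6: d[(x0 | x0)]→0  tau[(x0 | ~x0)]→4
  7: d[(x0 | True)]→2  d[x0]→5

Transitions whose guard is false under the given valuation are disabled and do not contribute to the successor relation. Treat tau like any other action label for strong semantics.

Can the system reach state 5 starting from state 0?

Answer: UNREACHABLE

Working:
Guard filter leaves 10 enabled edge(s).
Layer 0: {0}
Layer 1: {4}  now seen {0,4}
Layer 2: {2}  now seen {0,2,4}
Layer 3: {1}  now seen {0,1,2,4}
Layer 4: {7}  now seen {0,1,2,4,7}
R = {0,1,2,4,7}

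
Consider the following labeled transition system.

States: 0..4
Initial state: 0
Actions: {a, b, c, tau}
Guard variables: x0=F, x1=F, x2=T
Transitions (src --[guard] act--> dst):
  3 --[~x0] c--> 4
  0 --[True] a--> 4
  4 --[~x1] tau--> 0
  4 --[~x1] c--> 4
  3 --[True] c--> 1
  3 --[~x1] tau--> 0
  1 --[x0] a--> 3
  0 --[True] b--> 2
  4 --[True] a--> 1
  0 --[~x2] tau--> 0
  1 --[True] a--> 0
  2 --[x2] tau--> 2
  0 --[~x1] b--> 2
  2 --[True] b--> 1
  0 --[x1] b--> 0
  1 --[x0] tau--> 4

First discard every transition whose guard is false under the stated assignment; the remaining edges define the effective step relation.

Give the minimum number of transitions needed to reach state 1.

Breadth-first toward 1:
  L0 = {0}
  L1 = {2,4}
  L2 = {1}
1 enters at depth 2; path a·a

Answer: 2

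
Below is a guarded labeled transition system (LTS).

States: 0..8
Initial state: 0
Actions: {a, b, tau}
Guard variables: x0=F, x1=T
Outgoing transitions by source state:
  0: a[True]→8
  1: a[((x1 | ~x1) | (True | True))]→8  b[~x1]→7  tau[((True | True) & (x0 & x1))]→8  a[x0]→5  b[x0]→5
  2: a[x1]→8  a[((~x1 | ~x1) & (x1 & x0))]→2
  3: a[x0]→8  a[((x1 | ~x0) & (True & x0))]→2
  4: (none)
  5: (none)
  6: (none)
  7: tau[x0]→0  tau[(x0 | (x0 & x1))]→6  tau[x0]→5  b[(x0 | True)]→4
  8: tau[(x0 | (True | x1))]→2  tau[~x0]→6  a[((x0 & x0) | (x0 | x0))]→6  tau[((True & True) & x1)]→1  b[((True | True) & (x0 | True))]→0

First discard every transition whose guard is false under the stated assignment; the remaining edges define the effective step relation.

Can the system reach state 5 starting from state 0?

After dropping false guards: 8 live edges.
Layer 0: {0}
Layer 1: {8}  now seen {0,8}
Layer 2: {1,2,6}  now seen {0,1,2,6,8}
Reach set: {0,1,2,6,8}

Answer: UNREACHABLE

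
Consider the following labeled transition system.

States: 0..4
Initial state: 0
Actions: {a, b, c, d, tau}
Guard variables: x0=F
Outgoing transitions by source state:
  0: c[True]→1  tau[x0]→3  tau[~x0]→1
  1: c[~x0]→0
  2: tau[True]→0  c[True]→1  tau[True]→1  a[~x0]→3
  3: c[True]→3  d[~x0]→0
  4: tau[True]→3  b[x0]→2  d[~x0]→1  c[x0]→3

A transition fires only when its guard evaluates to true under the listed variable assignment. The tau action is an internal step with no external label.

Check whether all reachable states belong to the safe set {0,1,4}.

Allowed set {0,1,4}
Reach set: {0,1}
  0: ok
  1: ok

Answer: INVARIANT HOLDS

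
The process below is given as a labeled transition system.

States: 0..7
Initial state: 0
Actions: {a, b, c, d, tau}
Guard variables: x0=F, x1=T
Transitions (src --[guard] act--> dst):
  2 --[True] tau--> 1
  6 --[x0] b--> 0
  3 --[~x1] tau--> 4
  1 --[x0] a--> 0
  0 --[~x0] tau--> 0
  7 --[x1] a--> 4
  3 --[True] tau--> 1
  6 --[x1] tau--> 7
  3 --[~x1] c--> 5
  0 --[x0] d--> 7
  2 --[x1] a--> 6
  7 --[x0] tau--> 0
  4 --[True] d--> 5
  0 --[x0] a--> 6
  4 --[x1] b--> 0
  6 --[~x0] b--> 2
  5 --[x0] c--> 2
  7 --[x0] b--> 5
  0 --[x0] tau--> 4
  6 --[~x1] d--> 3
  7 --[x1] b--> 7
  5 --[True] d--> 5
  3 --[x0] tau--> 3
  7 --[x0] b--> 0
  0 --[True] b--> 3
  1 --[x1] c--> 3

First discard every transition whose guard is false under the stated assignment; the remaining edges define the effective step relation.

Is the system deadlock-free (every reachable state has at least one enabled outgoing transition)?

Answer: DEADLOCK-FREE

Trace:
Reachable = {0,1,3}
  0: b→3  tau→0  [2 exit(s)]
  1: c→3  [1 exit(s)]
  3: tau→1  [1 exit(s)]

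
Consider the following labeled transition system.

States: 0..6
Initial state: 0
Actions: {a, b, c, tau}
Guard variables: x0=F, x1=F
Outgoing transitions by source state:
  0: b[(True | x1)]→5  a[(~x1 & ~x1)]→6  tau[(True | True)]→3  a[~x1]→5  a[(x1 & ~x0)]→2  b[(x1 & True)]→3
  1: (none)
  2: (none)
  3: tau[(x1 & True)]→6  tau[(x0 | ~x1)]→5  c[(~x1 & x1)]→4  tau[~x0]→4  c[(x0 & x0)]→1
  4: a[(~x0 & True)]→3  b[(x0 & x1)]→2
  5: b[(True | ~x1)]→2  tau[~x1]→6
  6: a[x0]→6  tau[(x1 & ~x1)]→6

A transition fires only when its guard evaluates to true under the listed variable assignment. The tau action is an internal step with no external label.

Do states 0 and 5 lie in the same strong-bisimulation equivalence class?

Answer: NOT BISIMILAR

Analysis:
Refine partition for ~:
  round 0: {{0,1,2,3,4,5,6}}
  round 1: {{0},{1,2,6},{3},{4},{5}}
5 equivalence class(es) (converged in 2)
0∈{0}, 5∈{5}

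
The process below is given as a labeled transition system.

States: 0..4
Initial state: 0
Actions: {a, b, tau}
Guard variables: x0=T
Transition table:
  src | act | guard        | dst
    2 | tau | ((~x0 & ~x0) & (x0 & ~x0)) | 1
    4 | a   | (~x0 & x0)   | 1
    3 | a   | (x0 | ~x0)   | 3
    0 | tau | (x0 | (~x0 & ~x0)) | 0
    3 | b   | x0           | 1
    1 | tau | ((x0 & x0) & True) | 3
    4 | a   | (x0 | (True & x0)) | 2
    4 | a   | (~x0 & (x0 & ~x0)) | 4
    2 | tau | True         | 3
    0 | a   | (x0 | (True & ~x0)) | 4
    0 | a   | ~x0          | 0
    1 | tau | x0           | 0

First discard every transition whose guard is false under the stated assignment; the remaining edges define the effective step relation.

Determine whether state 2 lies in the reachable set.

After dropping false guards: 8 live edges.
L0 = {0}
L1 = {4}  cumulative {0,4}
L2 = {2}  cumulative {0,2,4}
L3 = {3}  cumulative {0,2,3,4}
L4 = {1}  cumulative {0,1,2,3,4}
Reach set: {0,1,2,3,4}
witness 2: a·a

Answer: REACHABLE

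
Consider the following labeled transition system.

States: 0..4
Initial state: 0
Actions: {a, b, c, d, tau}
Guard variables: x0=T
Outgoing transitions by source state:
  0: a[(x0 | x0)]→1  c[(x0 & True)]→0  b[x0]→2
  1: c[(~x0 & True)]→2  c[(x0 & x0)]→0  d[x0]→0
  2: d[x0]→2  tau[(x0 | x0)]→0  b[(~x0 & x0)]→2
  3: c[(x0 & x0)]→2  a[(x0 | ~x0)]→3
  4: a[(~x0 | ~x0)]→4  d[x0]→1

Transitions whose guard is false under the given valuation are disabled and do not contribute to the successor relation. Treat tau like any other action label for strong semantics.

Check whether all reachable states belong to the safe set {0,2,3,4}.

Inv-set: {0,2,3,4}
Reachable = {0,1,2}
  0: safe
  1: ✗ unsafe
  2: safe
counterexample path to 1: a

Answer: INVARIANT VIOLATED at state 1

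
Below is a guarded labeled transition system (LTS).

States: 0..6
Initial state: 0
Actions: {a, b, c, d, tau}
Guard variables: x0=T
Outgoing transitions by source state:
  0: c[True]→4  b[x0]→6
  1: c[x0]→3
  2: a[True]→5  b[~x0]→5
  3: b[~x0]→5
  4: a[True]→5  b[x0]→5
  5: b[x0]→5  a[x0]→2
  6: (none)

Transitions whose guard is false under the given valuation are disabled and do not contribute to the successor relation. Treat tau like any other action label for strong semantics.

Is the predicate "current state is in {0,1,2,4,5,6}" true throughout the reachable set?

Answer: INVARIANT HOLDS

Working:
Allowed set {0,1,2,4,5,6}
Reach set: {0,2,4,5,6}
  0: ✓
  2: ✓
  4: ✓
  5: ✓
  6: ✓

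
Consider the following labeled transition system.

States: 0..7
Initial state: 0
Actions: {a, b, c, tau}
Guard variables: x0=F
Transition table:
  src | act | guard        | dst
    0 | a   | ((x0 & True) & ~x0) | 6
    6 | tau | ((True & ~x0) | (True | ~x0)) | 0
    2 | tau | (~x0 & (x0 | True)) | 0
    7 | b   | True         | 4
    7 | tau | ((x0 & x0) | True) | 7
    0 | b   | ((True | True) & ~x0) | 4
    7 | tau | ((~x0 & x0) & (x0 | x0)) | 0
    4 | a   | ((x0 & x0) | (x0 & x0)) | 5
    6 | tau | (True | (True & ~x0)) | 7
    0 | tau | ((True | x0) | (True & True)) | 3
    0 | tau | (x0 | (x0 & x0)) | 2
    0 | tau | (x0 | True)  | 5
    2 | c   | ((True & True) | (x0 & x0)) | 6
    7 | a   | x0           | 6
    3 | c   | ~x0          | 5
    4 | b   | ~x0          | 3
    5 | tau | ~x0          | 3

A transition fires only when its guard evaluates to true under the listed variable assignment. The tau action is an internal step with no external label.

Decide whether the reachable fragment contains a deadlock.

Answer: DEADLOCK-FREE

Trace:
R = {0,3,4,5}
  0: b→4  tau→3  tau→5  [3 out]
  3: c→5  [1 out]
  4: b→3  [1 out]
  5: tau→3  [1 out]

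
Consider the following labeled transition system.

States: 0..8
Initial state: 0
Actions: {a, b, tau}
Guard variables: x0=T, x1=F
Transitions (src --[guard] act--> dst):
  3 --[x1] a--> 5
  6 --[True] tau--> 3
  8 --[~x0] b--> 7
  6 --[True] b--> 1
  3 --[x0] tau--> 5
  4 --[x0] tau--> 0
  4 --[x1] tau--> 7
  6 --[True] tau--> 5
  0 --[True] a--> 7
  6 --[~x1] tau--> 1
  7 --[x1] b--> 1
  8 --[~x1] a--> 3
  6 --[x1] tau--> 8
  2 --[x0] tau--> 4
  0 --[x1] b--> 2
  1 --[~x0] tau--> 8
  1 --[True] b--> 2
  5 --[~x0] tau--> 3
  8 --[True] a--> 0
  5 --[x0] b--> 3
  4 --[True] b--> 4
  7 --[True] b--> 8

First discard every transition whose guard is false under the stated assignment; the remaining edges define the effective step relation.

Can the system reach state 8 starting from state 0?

Answer: REACHABLE

Working:
Guard filter leaves 14 enabled edge(s).
L0 = {0}
L1 = {7}  now seen {0,7}
L2 = {8}  now seen {0,7,8}
L3 = {3}  now seen {0,3,7,8}
L4 = {5}  now seen {0,3,5,7,8}
Reach set: {0,3,5,7,8}
Path to 8: a·b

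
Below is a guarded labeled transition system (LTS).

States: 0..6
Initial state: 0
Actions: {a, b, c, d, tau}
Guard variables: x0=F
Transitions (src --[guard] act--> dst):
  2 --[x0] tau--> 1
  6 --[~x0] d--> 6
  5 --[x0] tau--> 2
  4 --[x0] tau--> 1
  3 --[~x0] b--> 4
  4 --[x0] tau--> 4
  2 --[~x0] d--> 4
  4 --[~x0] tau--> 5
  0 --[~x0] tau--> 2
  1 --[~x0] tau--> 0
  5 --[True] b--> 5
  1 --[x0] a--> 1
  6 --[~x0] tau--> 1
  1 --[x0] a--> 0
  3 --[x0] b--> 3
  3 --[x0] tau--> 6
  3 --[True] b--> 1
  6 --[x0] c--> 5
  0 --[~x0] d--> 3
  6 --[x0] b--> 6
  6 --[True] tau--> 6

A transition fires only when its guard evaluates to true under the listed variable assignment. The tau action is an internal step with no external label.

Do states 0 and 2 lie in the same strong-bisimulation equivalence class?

Compute ~ classes (split until stable):
  π0 = {{0,1,2,3,4,5,6}}
  π1 = {{0,6},{1,4},{2},{3,5}}
  π2 = {{0},{1},{2},{3},{4},{5},{6}}
7 equivalence class(es) (converged in 3)
[0]={0}  [2]={2}

Answer: NOT BISIMILAR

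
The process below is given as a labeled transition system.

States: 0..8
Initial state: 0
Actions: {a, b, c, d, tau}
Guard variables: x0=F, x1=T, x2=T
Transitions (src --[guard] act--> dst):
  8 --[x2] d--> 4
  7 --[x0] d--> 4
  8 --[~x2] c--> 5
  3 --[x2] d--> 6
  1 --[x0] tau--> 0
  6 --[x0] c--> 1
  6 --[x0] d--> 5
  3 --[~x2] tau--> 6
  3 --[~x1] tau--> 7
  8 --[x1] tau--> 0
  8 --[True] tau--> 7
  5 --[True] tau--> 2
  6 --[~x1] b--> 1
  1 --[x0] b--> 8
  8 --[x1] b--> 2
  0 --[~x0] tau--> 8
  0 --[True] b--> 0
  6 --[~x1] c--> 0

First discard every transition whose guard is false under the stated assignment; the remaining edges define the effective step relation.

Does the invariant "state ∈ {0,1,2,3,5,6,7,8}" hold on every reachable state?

Answer: INVARIANT VIOLATED at state 4

Trace:
Inv-set: {0,1,2,3,5,6,7,8}
Reach set: {0,2,4,7,8}
  0: safe
  2: safe
  4: outside
  7: safe
  8: safe
reach 4 via tau·d — violates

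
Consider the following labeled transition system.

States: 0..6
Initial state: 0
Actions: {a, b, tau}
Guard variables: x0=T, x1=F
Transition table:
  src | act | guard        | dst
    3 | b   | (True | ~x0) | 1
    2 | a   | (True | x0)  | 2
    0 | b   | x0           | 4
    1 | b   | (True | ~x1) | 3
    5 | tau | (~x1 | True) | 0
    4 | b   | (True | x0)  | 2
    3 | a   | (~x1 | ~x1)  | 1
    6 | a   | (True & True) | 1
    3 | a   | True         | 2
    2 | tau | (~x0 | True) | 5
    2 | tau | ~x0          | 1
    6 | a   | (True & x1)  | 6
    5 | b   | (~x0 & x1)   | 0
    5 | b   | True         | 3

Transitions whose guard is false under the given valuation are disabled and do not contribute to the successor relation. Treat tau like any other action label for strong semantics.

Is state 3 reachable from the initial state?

Answer: REACHABLE

Trace:
Guard filter leaves 11 enabled edge(s).
depth 0: {0}
depth 1: {4}  now seen {0,4}
depth 2: {2}  now seen {0,2,4}
depth 3: {5}  now seen {0,2,4,5}
depth 4: {3}  now seen {0,2,3,4,5}
depth 5: {1}  now seen {0,1,2,3,4,5}
R = {0,1,2,3,4,5}
trace reaching 3: b·b·tau·b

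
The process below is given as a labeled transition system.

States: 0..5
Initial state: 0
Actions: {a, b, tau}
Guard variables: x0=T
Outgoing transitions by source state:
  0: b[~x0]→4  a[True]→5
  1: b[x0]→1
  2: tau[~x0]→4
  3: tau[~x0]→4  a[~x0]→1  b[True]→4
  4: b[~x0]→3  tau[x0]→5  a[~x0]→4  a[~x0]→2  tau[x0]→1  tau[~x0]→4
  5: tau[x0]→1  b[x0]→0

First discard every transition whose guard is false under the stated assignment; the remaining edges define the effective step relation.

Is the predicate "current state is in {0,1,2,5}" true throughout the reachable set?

Answer: INVARIANT HOLDS

Working:
Allowed set {0,1,2,5}
Reachable = {0,1,5}
  0: ✓
  1: ✓
  5: ✓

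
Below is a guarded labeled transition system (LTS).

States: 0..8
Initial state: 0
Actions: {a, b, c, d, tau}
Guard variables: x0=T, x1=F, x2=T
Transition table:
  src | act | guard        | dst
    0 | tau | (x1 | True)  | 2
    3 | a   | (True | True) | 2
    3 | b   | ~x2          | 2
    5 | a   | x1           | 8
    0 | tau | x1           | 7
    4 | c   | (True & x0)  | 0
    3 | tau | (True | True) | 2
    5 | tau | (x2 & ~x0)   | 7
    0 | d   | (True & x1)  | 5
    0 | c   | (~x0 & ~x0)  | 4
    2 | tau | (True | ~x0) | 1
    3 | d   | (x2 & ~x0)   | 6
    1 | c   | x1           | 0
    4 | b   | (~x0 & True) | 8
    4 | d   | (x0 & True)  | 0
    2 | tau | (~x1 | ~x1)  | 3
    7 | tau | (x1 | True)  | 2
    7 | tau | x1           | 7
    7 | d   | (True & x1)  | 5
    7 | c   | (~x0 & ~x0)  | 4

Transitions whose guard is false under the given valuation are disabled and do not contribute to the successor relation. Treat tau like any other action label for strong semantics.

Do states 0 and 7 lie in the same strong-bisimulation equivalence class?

Compute ~ classes (split until stable):
  round 0: {{0,1,2,3,4,5,6,7,8}}
  round 1: {{0,2,7},{1,5,6,8},{3},{4}}
  round 2: {{0,7},{1,5,6,8},{2},{3},{4}}
5 equivalence class(es) (converged in 3)
[0]={0,7}  [7]={0,7}

Answer: BISIMILAR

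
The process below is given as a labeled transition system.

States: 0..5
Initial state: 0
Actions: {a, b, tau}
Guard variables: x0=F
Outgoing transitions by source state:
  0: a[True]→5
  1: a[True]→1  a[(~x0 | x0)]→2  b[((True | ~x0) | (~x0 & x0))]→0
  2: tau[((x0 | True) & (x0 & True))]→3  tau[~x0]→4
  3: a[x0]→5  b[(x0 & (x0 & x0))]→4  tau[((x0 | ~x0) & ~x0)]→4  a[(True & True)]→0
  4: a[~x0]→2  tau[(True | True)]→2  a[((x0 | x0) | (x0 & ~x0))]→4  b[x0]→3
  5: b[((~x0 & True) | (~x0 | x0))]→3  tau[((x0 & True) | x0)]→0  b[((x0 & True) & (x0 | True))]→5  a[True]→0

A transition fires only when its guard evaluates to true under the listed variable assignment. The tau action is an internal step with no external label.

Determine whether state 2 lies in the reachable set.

Answer: REACHABLE

Working:
11 transition(s) survive guard evaluation.
Layer 0: {0}
Layer 1: {5}  now seen {0,5}
Layer 2: {3}  now seen {0,3,5}
Layer 3: {4}  now seen {0,3,4,5}
Layer 4: {2}  now seen {0,2,3,4,5}
Reach set: {0,2,3,4,5}
Path to 2: a·b·tau·a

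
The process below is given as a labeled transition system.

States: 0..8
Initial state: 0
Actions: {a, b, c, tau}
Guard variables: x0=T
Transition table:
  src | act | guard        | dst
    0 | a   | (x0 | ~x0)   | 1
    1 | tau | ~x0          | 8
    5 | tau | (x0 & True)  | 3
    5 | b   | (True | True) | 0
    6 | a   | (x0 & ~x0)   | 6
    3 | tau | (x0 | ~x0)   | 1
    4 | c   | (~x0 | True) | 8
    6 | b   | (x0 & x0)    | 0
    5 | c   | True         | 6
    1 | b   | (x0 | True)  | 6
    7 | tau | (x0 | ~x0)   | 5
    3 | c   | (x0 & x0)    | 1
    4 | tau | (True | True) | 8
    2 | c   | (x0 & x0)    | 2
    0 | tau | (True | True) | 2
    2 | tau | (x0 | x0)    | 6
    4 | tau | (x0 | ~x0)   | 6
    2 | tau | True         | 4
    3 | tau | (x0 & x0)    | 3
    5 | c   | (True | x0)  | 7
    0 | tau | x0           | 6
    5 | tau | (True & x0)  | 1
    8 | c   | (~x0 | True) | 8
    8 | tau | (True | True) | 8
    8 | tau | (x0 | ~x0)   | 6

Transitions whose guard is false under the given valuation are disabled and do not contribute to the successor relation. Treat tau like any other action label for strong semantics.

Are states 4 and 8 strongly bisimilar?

Answer: BISIMILAR

Trace:
Bisimulation quotient by refinement:
  round 0: {{0,1,2,3,4,5,6,7,8}}
  round 1: {{0},{1,6},{2,3,4,8},{5},{7}}
  round 2: {{0},{1},{2,4,8},{3},{5},{6},{7}}
stable after 3 split(s): 7 block(s)
class of 4: {2,4,8}; class of 8: {2,4,8}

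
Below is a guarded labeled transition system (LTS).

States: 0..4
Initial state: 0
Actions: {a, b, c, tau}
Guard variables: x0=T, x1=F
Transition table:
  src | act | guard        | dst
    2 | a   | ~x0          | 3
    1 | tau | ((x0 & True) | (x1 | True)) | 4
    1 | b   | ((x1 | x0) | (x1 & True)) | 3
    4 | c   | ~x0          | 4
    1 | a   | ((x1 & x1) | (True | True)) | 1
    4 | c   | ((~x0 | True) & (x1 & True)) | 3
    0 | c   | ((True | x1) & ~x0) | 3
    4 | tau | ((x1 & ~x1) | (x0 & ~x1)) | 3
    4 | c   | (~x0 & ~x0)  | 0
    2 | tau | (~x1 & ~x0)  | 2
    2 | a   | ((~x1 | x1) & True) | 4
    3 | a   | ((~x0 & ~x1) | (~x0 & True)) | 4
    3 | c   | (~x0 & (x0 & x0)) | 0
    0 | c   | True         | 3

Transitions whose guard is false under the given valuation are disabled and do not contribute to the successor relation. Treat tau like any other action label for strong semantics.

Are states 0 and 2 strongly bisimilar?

Answer: NOT BISIMILAR

Trace:
Compute ~ classes (split until stable):
  P[0] = {{0,1,2,3,4}}
  P[1] = {{0},{1},{2},{3},{4}}
stable after 2 split(s): 5 block(s)
class of 0: {0}; class of 2: {2}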